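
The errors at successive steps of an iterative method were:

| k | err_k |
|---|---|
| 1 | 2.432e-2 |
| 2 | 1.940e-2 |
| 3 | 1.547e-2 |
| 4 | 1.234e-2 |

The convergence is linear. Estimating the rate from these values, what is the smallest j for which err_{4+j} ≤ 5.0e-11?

Rate ρ ≈ err_4/err_3 = 1.234e-2/1.547e-2 = 0.7977.
After j more steps, err_{4+j} ≈ 1.234e-2·ρ^j; need ρ^j ≤ 5.0e-11/1.234e-2 = 4.05186e-09.
j ≥ ln(4.05186e-09)/ln(0.7977) = -19.3241/-0.22602 = 85.497.
So 86 more iterations are needed.

86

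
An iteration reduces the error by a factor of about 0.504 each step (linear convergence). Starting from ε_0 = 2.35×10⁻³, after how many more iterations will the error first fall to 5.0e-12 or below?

30

After k steps, ε_k ≈ 2.35×10⁻³·0.504^k.
Need 0.504^k ≤ 5.0e-12/2.35×10⁻³ = 2.12766e-09.
k ≥ ln(2.12766e-09)/ln(0.504) = -19.9682/-0.68518 = 29.143.
Smallest integer k = 30.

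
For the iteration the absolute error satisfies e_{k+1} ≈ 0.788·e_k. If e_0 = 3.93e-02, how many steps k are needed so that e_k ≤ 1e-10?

84

After k steps, e_k ≈ 3.93e-02·0.788^k.
Need 0.788^k ≤ 1e-10/3.93e-02 = 2.54453e-09.
k ≥ ln(2.54453e-09)/ln(0.788) = -19.7893/-0.23826 = 83.058.
Smallest integer k = 84.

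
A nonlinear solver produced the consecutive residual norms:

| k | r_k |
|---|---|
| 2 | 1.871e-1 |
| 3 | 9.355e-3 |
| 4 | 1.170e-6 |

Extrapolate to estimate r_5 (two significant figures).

2.3e-18

First estimate the order: p ≈ ln(r_4/r_3) / ln(r_3/r_2) = ln(1.170e-6/9.355e-3)/ln(9.355e-3/1.871e-1) = ln(0.000125067)/ln(0.05) ≈ 2.9998.
Then r_5 ≈ r_4·(r_4/r_3)^p = 1.170e-6·(0.000125067)^2.9998 = 1.170e-6·1.95979e-12 ≈ 2.293e-18.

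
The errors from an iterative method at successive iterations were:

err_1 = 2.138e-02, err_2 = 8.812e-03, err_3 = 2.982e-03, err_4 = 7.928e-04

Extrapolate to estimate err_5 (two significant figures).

1.6e-4

First estimate the order: p ≈ ln(err_4/err_3) / ln(err_3/err_2) = ln(7.928e-04/2.982e-03)/ln(2.982e-03/8.812e-03) = ln(0.265862)/ln(0.338402) ≈ 1.2227.
Then err_5 ≈ err_4·(err_4/err_3)^p = 7.928e-04·(0.265862)^1.2227 = 7.928e-04·0.197937 ≈ 0.0001569.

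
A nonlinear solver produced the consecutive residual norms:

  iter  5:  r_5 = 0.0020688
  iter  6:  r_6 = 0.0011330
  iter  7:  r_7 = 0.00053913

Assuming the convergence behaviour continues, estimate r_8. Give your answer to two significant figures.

2.2e-4

First estimate the order: p ≈ ln(r_7/r_6) / ln(r_6/r_5) = ln(0.00053913/0.0011330)/ln(0.0011330/0.0020688) = ln(0.475843)/ln(0.54766) ≈ 1.2335.
Then r_8 ≈ r_7·(r_7/r_6)^p = 0.00053913·(0.475843)^1.2335 = 0.00053913·0.400084 ≈ 0.0002157.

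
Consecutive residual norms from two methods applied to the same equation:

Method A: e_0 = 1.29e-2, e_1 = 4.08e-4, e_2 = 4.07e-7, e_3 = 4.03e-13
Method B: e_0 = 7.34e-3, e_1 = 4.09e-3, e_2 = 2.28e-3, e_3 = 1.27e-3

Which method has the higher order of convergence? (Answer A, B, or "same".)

Method A: p ≈ ln(4.03e-13/4.07e-7)/ln(4.07e-7/4.08e-4) ≈ 2.00.
Method B: p ≈ ln(1.27e-3/2.28e-3)/ln(2.28e-3/4.09e-3) ≈ 1.00.
Method A has the higher order (≈2.0 vs ≈1.0).

A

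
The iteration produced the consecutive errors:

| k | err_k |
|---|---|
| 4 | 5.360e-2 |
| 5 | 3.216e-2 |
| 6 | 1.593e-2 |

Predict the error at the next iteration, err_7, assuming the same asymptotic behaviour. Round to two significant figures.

6.1e-3

First estimate the order: p ≈ ln(err_6/err_5) / ln(err_5/err_4) = ln(1.593e-2/3.216e-2)/ln(3.216e-2/5.360e-2) = ln(0.495336)/ln(0.6) ≈ 1.3753.
Then err_7 ≈ err_6·(err_6/err_5)^p = 1.593e-2·(0.495336)^1.3753 = 1.593e-2·0.380536 ≈ 0.006062.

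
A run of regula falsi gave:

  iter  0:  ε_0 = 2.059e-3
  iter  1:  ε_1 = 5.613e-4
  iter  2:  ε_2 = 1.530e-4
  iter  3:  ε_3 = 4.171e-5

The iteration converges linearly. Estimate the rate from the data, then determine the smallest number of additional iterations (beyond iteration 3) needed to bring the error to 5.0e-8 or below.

6

Rate ρ ≈ ε_3/ε_2 = 4.171e-5/1.530e-4 = 0.2726.
After j more steps, ε_{3+j} ≈ 4.171e-5·ρ^j; need ρ^j ≤ 5.0e-8/4.171e-5 = 0.00119875.
j ≥ ln(0.00119875)/ln(0.2726) = -6.7265/-1.29975 = 5.175.
So 6 more iterations are needed.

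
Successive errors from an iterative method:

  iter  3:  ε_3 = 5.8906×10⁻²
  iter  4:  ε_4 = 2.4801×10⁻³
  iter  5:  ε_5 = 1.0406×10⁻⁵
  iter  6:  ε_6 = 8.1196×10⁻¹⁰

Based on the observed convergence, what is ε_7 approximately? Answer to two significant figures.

6.5e-17

First estimate the order: p ≈ ln(ε_6/ε_5) / ln(ε_5/ε_4) = ln(8.1196×10⁻¹⁰/1.0406×10⁻⁵)/ln(1.0406×10⁻⁵/2.4801×10⁻³) = ln(7.80281e-05)/ln(0.0041958) ≈ 1.7280.
Then ε_7 ≈ ε_6·(ε_6/ε_5)^p = 8.1196×10⁻¹⁰·(7.80281e-05)^1.7280 = 8.1196×10⁻¹⁰·7.97645e-08 ≈ 6.477e-17.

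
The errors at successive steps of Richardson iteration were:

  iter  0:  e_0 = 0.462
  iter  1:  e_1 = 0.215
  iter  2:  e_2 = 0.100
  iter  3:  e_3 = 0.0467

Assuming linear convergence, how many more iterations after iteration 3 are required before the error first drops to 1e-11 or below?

30

Rate ρ ≈ e_3/e_2 = 0.0467/0.100 = 0.4670.
After j more steps, e_{3+j} ≈ 0.0467·ρ^j; need ρ^j ≤ 1e-11/0.0467 = 2.14133e-10.
j ≥ ln(2.14133e-10)/ln(0.4670) = -22.2644/-0.76143 = 29.240.
So 30 more iterations are needed.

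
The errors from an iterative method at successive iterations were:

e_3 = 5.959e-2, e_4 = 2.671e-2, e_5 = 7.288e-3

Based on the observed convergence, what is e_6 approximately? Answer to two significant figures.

8.9e-4

First estimate the order: p ≈ ln(e_5/e_4) / ln(e_4/e_3) = ln(7.288e-3/2.671e-2)/ln(2.671e-2/5.959e-2) = ln(0.272857)/ln(0.44823) ≈ 1.6186.
Then e_6 ≈ e_5·(e_5/e_4)^p = 7.288e-3·(0.272857)^1.6186 = 7.288e-3·0.122181 ≈ 0.0008905.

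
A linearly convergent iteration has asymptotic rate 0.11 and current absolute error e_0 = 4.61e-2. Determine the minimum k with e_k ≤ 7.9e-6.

After k steps, e_k ≈ 4.61e-2·0.11^k.
Need 0.11^k ≤ 7.9e-6/4.61e-2 = 0.000171367.
k ≥ ln(0.000171367)/ln(0.11) = -8.6717/-2.20727 = 3.929.
Smallest integer k = 4.

4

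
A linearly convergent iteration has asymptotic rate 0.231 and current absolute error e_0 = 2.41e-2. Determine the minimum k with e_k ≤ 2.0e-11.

15

After k steps, e_k ≈ 2.41e-2·0.231^k.
Need 0.231^k ≤ 2.0e-11/2.41e-2 = 8.29876e-10.
k ≥ ln(8.29876e-10)/ln(0.231) = -20.9097/-1.46534 = 14.270.
Smallest integer k = 15.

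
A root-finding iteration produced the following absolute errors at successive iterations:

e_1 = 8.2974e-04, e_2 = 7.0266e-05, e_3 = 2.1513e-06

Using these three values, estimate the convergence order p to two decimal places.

p ≈ ln(e_3/e_2) / ln(e_2/e_1)
  = ln(2.1513e-06/7.0266e-05) / ln(7.0266e-05/8.2974e-04)
  = ln(0.0306165) / ln(0.0846844)
  = -3.48622 / -2.46882 ≈ 1.41210

1.41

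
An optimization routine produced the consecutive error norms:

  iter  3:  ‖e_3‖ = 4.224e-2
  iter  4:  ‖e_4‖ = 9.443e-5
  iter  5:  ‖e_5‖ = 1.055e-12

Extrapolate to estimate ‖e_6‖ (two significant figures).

First estimate the order: p ≈ ln(‖e_5‖/‖e_4‖) / ln(‖e_4‖/‖e_3‖) = ln(1.055e-12/9.443e-5)/ln(9.443e-5/4.224e-2) = ln(1.11723e-08)/ln(0.00223556) ≈ 3.0000.
Then ‖e_6‖ ≈ ‖e_5‖·(‖e_5‖/‖e_4‖)^p = 1.055e-12·(1.11723e-08)^3.0000 = 1.055e-12·1.39453e-24 ≈ 1.471e-36.

1.5e-36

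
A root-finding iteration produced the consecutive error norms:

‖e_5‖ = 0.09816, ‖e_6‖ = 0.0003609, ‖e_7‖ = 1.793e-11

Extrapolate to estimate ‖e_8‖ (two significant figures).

2.2e-33

First estimate the order: p ≈ ln(‖e_7‖/‖e_6‖) / ln(‖e_6‖/‖e_5‖) = ln(1.793e-11/0.0003609)/ln(0.0003609/0.09816) = ln(4.96814e-08)/ln(0.00367665) ≈ 3.0001.
Then ‖e_8‖ ≈ ‖e_7‖·(‖e_7‖/‖e_6‖)^p = 1.793e-11·(4.96814e-08)^3.0001 = 1.793e-11·1.2242e-22 ≈ 2.195e-33.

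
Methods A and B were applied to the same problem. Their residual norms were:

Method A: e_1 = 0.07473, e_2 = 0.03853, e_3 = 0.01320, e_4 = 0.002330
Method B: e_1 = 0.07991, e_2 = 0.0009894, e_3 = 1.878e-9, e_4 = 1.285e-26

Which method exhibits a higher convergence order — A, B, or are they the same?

B

Method A: p ≈ ln(0.002330/0.01320)/ln(0.01320/0.03853) ≈ 1.62.
Method B: p ≈ ln(1.285e-26/1.878e-9)/ln(1.878e-9/0.0009894) ≈ 3.00.
Method B has the higher order (≈3.0 vs ≈1.6).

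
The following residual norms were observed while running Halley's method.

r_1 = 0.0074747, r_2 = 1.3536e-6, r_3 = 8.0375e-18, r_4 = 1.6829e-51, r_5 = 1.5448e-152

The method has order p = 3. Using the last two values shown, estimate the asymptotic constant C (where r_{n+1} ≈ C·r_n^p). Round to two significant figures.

C ≈ r_5 / r_4^3
  = 1.5448e-152 / (1.6829e-51)^3
  = 1.5448e-152 / 4.76623e-153 ≈ 3.2411

3.2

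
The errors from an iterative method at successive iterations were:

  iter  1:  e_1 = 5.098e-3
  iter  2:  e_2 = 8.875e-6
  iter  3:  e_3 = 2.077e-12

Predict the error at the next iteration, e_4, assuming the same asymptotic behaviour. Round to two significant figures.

2.4e-28

First estimate the order: p ≈ ln(e_3/e_2) / ln(e_2/e_1) = ln(2.077e-12/8.875e-6)/ln(8.875e-6/5.098e-3) = ln(2.34028e-07)/ln(0.00174088) ≈ 2.4031.
Then e_4 ≈ e_3·(e_3/e_2)^p = 2.077e-12·(2.34028e-07)^2.4031 = 2.077e-12·1.16329e-16 ≈ 2.416e-28.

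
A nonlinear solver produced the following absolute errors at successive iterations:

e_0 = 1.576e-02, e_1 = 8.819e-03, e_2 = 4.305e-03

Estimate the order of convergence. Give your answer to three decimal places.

1.235

p ≈ ln(e_2/e_1) / ln(e_1/e_0)
  = ln(4.305e-03/8.819e-03) / ln(8.819e-03/1.576e-02)
  = ln(0.488151) / ln(0.559581)
  = -0.717130 / -0.580567 ≈ 1.235223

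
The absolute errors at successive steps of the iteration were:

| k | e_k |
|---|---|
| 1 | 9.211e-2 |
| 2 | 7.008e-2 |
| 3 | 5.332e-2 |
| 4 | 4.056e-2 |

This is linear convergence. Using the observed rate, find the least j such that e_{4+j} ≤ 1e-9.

Rate ρ ≈ e_4/e_3 = 4.056e-2/5.332e-2 = 0.7607.
After j more steps, e_{4+j} ≈ 4.056e-2·ρ^j; need ρ^j ≤ 1e-9/4.056e-2 = 2.46548e-08.
j ≥ ln(2.46548e-08)/ln(0.7607) = -17.5183/-0.27352 = 64.048.
So 65 more iterations are needed.

65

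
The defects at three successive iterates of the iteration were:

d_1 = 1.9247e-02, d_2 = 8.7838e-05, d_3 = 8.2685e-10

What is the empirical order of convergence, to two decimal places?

p ≈ ln(d_3/d_2) / ln(d_2/d_1)
  = ln(8.2685e-10/8.7838e-05) / ln(8.7838e-05/1.9247e-02)
  = ln(9.41335e-06) / ln(0.00456372)
  = -11.57338 / -5.38962 ≈ 2.14735

2.15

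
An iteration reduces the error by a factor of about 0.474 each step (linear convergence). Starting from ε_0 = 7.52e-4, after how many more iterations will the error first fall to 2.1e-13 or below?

After k steps, ε_k ≈ 7.52e-4·0.474^k.
Need 0.474^k ≤ 2.1e-13/7.52e-4 = 2.79255e-10.
k ≥ ln(2.79255e-10)/ln(0.474) = -21.9989/-0.74655 = 29.467.
Smallest integer k = 30.

30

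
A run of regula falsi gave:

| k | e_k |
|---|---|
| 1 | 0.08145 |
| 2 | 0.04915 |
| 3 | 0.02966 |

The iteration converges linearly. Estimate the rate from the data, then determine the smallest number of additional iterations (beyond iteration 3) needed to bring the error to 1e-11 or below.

Rate ρ ≈ e_3/e_2 = 0.02966/0.04915 = 0.6035.
After j more steps, e_{3+j} ≈ 0.02966·ρ^j; need ρ^j ≤ 1e-11/0.02966 = 3.37154e-10.
j ≥ ln(3.37154e-10)/ln(0.6035) = -21.8105/-0.50501 = 43.188.
So 44 more iterations are needed.

44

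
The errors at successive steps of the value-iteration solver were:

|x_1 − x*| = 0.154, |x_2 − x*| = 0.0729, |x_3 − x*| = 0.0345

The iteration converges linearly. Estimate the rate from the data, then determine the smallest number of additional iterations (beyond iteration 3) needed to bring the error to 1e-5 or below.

Rate ρ ≈ |x_3 − x*|/|x_2 − x*| = 0.0345/0.0729 = 0.4733.
After j more steps, |x_{3+j} − x*| ≈ 0.0345·ρ^j; need ρ^j ≤ 1e-5/0.0345 = 0.000289855.
j ≥ ln(0.000289855)/ln(0.4733) = -8.1461/-0.74803 = 10.890.
So 11 more iterations are needed.

11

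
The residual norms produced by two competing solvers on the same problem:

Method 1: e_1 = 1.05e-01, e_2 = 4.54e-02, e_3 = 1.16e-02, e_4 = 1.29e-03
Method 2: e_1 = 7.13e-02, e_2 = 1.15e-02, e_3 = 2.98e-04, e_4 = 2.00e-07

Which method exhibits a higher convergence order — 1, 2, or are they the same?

2

Method 1: p ≈ ln(1.29e-03/1.16e-02)/ln(1.16e-02/4.54e-02) ≈ 1.61.
Method 2: p ≈ ln(2.00e-07/2.98e-04)/ln(2.98e-04/1.15e-02) ≈ 2.00.
Method 2 has the higher order (≈2.0 vs ≈1.6).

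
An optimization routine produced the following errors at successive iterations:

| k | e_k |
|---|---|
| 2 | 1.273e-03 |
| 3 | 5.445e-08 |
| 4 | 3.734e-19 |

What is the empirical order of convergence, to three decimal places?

p ≈ ln(e_4/e_3) / ln(e_3/e_2)
  = ln(3.734e-19/5.445e-08) / ln(5.445e-08/1.273e-03)
  = ln(6.85767e-12) / ln(4.2773e-05)
  = -25.705653 / -10.059603 ≈ 2.555335

2.555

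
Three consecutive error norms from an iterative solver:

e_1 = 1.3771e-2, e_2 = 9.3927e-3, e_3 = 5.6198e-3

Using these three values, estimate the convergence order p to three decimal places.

1.342

p ≈ ln(e_3/e_2) / ln(e_2/e_1)
  = ln(5.6198e-3/9.3927e-3) / ln(9.3927e-3/1.3771e-2)
  = ln(0.598316) / ln(0.682064)
  = -0.513636 / -0.382632 ≈ 1.342376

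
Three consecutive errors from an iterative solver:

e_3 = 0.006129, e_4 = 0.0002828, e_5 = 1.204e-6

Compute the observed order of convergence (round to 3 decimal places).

1.775

p ≈ ln(e_5/e_4) / ln(e_4/e_3)
  = ln(1.204e-6/0.0002828) / ln(0.0002828/0.006129)
  = ln(0.00425743) / ln(0.0461413)
  = -5.459090 / -3.076047 ≈ 1.774710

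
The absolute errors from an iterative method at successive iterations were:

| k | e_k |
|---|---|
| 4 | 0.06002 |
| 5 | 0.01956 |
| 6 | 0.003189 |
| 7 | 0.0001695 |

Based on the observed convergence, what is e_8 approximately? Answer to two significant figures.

1.5e-6

First estimate the order: p ≈ ln(e_7/e_6) / ln(e_6/e_5) = ln(0.0001695/0.003189)/ln(0.003189/0.01956) = ln(0.0531515)/ln(0.163037) ≈ 1.6180.
Then e_8 ≈ e_7·(e_7/e_6)^p = 0.0001695·(0.0531515)^1.6180 = 0.0001695·0.00866731 ≈ 1.469e-06.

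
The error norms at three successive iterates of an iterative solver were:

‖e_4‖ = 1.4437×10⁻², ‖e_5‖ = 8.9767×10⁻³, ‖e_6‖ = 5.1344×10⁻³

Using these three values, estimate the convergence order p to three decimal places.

p ≈ ln(‖e_6‖/‖e_5‖) / ln(‖e_5‖/‖e_4‖)
  = ln(5.1344×10⁻³/8.9767×10⁻³) / ln(8.9767×10⁻³/1.4437×10⁻²)
  = ln(0.57197) / ln(0.621784)
  = -0.558669 / -0.475163 ≈ 1.175742

1.176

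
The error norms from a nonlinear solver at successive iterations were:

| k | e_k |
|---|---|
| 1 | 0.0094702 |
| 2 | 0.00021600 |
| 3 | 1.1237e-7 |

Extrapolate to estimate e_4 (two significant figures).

First estimate the order: p ≈ ln(e_3/e_2) / ln(e_2/e_1) = ln(1.1237e-7/0.00021600)/ln(0.00021600/0.0094702) = ln(0.000520231)/ln(0.0228084) ≈ 2.0000.
Then e_4 ≈ e_3·(e_3/e_2)^p = 1.1237e-7·(0.000520231)^2.0000 = 1.1237e-7·2.7064e-07 ≈ 3.041e-14.

3.0e-14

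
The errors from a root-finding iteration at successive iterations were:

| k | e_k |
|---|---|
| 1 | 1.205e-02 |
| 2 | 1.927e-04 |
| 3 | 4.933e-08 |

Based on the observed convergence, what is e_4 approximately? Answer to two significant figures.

First estimate the order: p ≈ ln(e_3/e_2) / ln(e_2/e_1) = ln(4.933e-08/1.927e-04)/ln(1.927e-04/1.205e-02) = ln(0.000255994)/ln(0.0159917) ≈ 1.9998.
Then e_4 ≈ e_3·(e_3/e_2)^p = 4.933e-08·(0.000255994)^1.9998 = 4.933e-08·6.56414e-08 ≈ 3.238e-15.

3.2e-15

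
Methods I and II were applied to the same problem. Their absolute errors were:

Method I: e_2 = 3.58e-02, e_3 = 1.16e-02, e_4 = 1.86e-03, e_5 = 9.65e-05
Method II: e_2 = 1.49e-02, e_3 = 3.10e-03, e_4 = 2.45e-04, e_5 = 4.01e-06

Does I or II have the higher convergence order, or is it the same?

same

Method I: p ≈ ln(9.65e-05/1.86e-03)/ln(1.86e-03/1.16e-02) ≈ 1.62.
Method II: p ≈ ln(4.01e-06/2.45e-04)/ln(2.45e-04/3.10e-03) ≈ 1.62.
Both orders ≈ 1.6 — effectively the same.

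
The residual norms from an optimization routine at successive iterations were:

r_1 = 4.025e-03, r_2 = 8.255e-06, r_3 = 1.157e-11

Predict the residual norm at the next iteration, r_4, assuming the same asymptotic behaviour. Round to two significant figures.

First estimate the order: p ≈ ln(r_3/r_2) / ln(r_2/r_1) = ln(1.157e-11/8.255e-06)/ln(8.255e-06/4.025e-03) = ln(1.40157e-06)/ln(0.00205093) ≈ 2.1776.
Then r_4 ≈ r_3·(r_3/r_2)^p = 1.157e-11·(1.40157e-06)^2.1776 = 1.157e-11·1.79336e-13 ≈ 2.075e-24.

2.1e-24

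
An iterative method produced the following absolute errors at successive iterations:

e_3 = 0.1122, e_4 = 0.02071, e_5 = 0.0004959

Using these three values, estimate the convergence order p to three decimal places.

2.209

p ≈ ln(e_5/e_4) / ln(e_4/e_3)
  = ln(0.0004959/0.02071) / ln(0.02071/0.1122)
  = ln(0.023945) / ln(0.184581)
  = -3.731996 / -1.689667 ≈ 2.208717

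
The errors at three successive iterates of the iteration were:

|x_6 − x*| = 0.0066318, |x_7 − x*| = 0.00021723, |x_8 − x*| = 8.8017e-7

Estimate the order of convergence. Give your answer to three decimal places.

p ≈ ln(|x_8 − x*|/|x_7 − x*|) / ln(|x_7 − x*|/|x_6 − x*|)
  = ln(8.8017e-7/0.00021723) / ln(0.00021723/0.0066318)
  = ln(0.00405179) / ln(0.0327558)
  = -5.508597 / -3.418675 ≈ 1.611325

1.611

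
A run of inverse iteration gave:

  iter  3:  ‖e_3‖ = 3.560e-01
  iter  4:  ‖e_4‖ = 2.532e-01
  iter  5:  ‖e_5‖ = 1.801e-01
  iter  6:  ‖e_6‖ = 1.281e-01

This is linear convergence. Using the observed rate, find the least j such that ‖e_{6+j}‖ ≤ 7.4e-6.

Rate ρ ≈ ‖e_6‖/‖e_5‖ = 1.281e-01/1.801e-01 = 0.7113.
After j more steps, ‖e_{6+j}‖ ≈ 1.281e-01·ρ^j; need ρ^j ≤ 7.4e-6/1.281e-01 = 5.77674e-05.
j ≥ ln(5.77674e-05)/ln(0.7113) = -9.7591/-0.34066 = 28.648.
So 29 more iterations are needed.

29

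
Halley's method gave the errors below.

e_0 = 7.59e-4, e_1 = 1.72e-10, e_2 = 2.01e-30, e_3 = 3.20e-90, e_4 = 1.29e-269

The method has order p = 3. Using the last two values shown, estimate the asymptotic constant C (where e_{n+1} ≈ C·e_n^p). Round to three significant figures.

C ≈ e_4 / e_3^3
  = 1.29e-269 / (3.20e-90)^3
  = 1.29e-269 / 3.2768e-269 ≈ 0.39368

0.394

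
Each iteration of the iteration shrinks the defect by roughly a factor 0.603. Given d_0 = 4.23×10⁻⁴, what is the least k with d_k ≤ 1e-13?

44

After k steps, d_k ≈ 4.23×10⁻⁴·0.603^k.
Need 0.603^k ≤ 1e-13/4.23×10⁻⁴ = 2.36407e-10.
k ≥ ln(2.36407e-10)/ln(0.603) = -22.1655/-0.50584 = 43.819.
Smallest integer k = 44.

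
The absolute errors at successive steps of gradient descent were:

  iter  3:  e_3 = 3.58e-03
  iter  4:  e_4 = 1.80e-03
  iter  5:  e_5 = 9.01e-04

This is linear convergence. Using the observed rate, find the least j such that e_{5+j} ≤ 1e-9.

20

Rate ρ ≈ e_5/e_4 = 9.01e-04/1.80e-03 = 0.5006.
After j more steps, e_{5+j} ≈ 9.01e-04·ρ^j; need ρ^j ≤ 1e-9/9.01e-04 = 1.10988e-06.
j ≥ ln(1.10988e-06)/ln(0.5006) = -13.7113/-0.69195 = 19.815.
So 20 more iterations are needed.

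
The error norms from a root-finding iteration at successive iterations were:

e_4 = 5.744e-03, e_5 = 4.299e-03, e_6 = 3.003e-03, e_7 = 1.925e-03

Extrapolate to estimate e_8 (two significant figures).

1.1e-3

First estimate the order: p ≈ ln(e_7/e_6) / ln(e_6/e_5) = ln(1.925e-03/3.003e-03)/ln(3.003e-03/4.299e-03) = ln(0.641026)/ln(0.698535) ≈ 1.2395.
Then e_8 ≈ e_7·(e_7/e_6)^p = 1.925e-03·(0.641026)^1.2395 = 1.925e-03·0.576265 ≈ 0.001109.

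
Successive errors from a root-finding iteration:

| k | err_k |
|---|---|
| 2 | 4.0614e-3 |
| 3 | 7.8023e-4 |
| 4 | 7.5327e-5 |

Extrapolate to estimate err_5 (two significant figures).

First estimate the order: p ≈ ln(err_4/err_3) / ln(err_3/err_2) = ln(7.5327e-5/7.8023e-4)/ln(7.8023e-4/4.0614e-3) = ln(0.0965446)/ln(0.192109) ≈ 1.4171.
Then err_5 ≈ err_4·(err_4/err_3)^p = 7.5327e-5·(0.0965446)^1.4171 = 7.5327e-5·0.0364131 ≈ 2.743e-06.

2.7e-6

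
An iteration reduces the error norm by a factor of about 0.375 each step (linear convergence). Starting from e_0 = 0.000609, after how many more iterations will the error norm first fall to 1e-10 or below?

After k steps, e_k ≈ 0.000609·0.375^k.
Need 0.375^k ≤ 1e-10/0.000609 = 1.64204e-07.
k ≥ ln(1.64204e-07)/ln(0.375) = -15.6222/-0.98083 = 15.928.
Smallest integer k = 16.

16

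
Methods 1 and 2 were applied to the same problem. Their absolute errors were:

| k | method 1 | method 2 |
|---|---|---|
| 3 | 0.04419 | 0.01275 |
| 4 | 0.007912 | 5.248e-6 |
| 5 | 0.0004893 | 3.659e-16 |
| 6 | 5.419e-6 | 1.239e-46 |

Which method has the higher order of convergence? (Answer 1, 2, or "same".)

2

Method 1: p ≈ ln(5.419e-6/0.0004893)/ln(0.0004893/0.007912) ≈ 1.62.
Method 2: p ≈ ln(1.239e-46/3.659e-16)/ln(3.659e-16/5.248e-6) ≈ 3.00.
Method 2 has the higher order (≈3.0 vs ≈1.6).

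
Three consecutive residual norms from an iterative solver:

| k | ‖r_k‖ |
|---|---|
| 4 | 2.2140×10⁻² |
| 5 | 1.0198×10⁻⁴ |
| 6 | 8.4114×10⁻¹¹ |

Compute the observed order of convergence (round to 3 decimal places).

p ≈ ln(‖r_6‖/‖r_5‖) / ln(‖r_5‖/‖r_4‖)
  = ln(8.4114×10⁻¹¹/1.0198×10⁻⁴) / ln(1.0198×10⁻⁴/2.2140×10⁻²)
  = ln(8.24809e-07) / ln(0.00460614)
  = -14.008114 / -5.380365 ≈ 2.603562

2.604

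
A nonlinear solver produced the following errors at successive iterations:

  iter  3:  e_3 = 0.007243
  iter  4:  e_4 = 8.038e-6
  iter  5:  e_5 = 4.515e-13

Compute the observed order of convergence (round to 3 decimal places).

p ≈ ln(e_5/e_4) / ln(e_4/e_3)
  = ln(4.515e-13/8.038e-6) / ln(8.038e-6/0.007243)
  = ln(5.61707e-08) / ln(0.00110976)
  = -16.694871 / -6.803612 ≈ 2.453825

2.454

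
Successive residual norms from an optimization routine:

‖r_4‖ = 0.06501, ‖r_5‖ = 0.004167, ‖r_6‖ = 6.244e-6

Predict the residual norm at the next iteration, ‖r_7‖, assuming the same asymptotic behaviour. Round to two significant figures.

First estimate the order: p ≈ ln(‖r_6‖/‖r_5‖) / ln(‖r_5‖/‖r_4‖) = ln(6.244e-6/0.004167)/ln(0.004167/0.06501) = ln(0.00149844)/ln(0.0640978) ≈ 2.3671.
Then ‖r_7‖ ≈ ‖r_6‖·(‖r_6‖/‖r_5‖)^p = 6.244e-6·(0.00149844)^2.3671 = 6.244e-6·2.06279e-07 ≈ 1.288e-12.

1.3e-12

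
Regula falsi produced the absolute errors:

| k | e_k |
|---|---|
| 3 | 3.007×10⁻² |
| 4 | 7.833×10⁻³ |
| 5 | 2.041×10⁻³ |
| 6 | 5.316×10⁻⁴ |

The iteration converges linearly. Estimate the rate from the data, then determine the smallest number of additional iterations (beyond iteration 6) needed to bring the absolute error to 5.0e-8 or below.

7

Rate ρ ≈ e_6/e_5 = 5.316×10⁻⁴/2.041×10⁻³ = 0.2605.
After j more steps, e_{6+j} ≈ 5.316×10⁻⁴·ρ^j; need ρ^j ≤ 5.0e-8/5.316×10⁻⁴ = 9.40557e-05.
j ≥ ln(9.40557e-05)/ln(0.2605) = -9.2716/-1.34515 = 6.893.
So 7 more iterations are needed.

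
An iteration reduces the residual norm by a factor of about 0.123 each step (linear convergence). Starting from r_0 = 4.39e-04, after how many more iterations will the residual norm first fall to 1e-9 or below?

After k steps, r_k ≈ 4.39e-04·0.123^k.
Need 0.123^k ≤ 1e-9/4.39e-04 = 2.2779e-06.
k ≥ ln(2.2779e-06)/ln(0.123) = -12.9923/-2.09557 = 6.200.
Smallest integer k = 7.

7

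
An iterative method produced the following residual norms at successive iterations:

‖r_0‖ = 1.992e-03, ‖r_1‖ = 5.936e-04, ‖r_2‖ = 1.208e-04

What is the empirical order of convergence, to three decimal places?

p ≈ ln(‖r_2‖/‖r_1‖) / ln(‖r_1‖/‖r_0‖)
  = ln(1.208e-04/5.936e-04) / ln(5.936e-04/1.992e-03)
  = ln(0.203504) / ln(0.297992)
  = -1.592070 / -1.210689 ≈ 1.315012

1.315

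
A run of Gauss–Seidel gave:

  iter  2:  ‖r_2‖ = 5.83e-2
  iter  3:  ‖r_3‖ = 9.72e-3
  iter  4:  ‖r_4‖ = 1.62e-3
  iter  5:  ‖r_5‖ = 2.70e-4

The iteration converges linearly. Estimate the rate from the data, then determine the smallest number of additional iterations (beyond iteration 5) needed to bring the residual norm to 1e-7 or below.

Rate ρ ≈ ‖r_5‖/‖r_4‖ = 2.70e-4/1.62e-3 = 0.1667.
After j more steps, ‖r_{5+j}‖ ≈ 2.70e-4·ρ^j; need ρ^j ≤ 1e-7/2.70e-4 = 0.00037037.
j ≥ ln(0.00037037)/ln(0.1667) = -7.9010/-1.79156 = 4.410.
So 5 more iterations are needed.

5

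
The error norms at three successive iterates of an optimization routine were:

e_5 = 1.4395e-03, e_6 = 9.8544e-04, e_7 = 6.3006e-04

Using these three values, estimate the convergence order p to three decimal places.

1.180

p ≈ ln(e_7/e_6) / ln(e_6/e_5)
  = ln(6.3006e-04/9.8544e-04) / ln(9.8544e-04/1.4395e-03)
  = ln(0.639369) / ln(0.684571)
  = -0.447274 / -0.378963 ≈ 1.180258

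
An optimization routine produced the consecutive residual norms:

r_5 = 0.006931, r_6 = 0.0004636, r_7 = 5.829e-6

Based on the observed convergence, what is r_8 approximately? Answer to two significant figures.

4.9e-9

First estimate the order: p ≈ ln(r_7/r_6) / ln(r_6/r_5) = ln(5.829e-6/0.0004636)/ln(0.0004636/0.006931) = ln(0.0125733)/ln(0.0668879) ≈ 1.6180.
Then r_8 ≈ r_7·(r_7/r_6)^p = 5.829e-6·(0.0125733)^1.6180 = 5.829e-6·0.000841219 ≈ 4.903e-09.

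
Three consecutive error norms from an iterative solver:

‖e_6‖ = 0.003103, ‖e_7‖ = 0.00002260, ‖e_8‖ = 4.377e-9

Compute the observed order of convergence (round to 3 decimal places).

p ≈ ln(‖e_8‖/‖e_7‖) / ln(‖e_7‖/‖e_6‖)
  = ln(4.377e-9/0.00002260) / ln(0.00002260/0.003103)
  = ln(0.000193673) / ln(0.00728327)
  = -8.549339 / -4.922175 ≈ 1.736903

1.737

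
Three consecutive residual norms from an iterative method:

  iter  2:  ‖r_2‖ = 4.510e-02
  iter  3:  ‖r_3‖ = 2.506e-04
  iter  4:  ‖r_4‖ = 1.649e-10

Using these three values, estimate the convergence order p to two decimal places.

p ≈ ln(‖r_4‖/‖r_3‖) / ln(‖r_3‖/‖r_2‖)
  = ln(1.649e-10/2.506e-04) / ln(2.506e-04/4.510e-02)
  = ln(6.58021e-07) / ln(0.00555654)
  = -14.23403 / -5.19278 ≈ 2.74112

2.74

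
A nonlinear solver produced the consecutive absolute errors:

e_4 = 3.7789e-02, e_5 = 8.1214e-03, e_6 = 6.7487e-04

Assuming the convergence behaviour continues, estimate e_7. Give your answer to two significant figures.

1.2e-5

First estimate the order: p ≈ ln(e_6/e_5) / ln(e_5/e_4) = ln(6.7487e-04/8.1214e-03)/ln(8.1214e-03/3.7789e-02) = ln(0.0830977)/ln(0.214914) ≈ 1.6180.
Then e_7 ≈ e_6·(e_6/e_5)^p = 6.7487e-04·(0.0830977)^1.6180 = 6.7487e-04·0.0178606 ≈ 1.205e-05.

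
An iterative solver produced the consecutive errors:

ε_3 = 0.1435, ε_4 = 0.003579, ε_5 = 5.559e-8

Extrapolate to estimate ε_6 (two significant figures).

2.1e-22

First estimate the order: p ≈ ln(ε_5/ε_4) / ln(ε_4/ε_3) = ln(5.559e-8/0.003579)/ln(0.003579/0.1435) = ln(1.55323e-05)/ln(0.0249408) ≈ 2.9997.
Then ε_6 ≈ ε_5·(ε_5/ε_4)^p = 5.559e-8·(1.55323e-05)^2.9997 = 5.559e-8·3.75967e-15 ≈ 2.09e-22.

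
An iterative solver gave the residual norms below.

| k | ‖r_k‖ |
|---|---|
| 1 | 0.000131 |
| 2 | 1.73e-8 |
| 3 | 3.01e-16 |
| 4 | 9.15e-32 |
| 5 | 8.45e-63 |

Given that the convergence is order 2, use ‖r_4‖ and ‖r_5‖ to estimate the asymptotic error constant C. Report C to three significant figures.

C ≈ ‖r_5‖ / ‖r_4‖^2
  = 8.45e-63 / (9.15e-32)^2
  = 8.45e-63 / 8.37225e-63 ≈ 1.0093

1.01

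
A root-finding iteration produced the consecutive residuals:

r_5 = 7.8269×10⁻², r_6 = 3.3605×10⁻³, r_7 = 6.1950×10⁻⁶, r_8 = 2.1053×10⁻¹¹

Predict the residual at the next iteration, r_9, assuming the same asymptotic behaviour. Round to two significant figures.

First estimate the order: p ≈ ln(r_8/r_7) / ln(r_7/r_6) = ln(2.1053×10⁻¹¹/6.1950×10⁻⁶)/ln(6.1950×10⁻⁶/3.3605×10⁻³) = ln(3.39839e-06)/ln(0.00184348) ≈ 2.0000.
Then r_9 ≈ r_8·(r_8/r_7)^p = 2.1053×10⁻¹¹·(3.39839e-06)^2.0000 = 2.1053×10⁻¹¹·1.15491e-11 ≈ 2.431e-22.

2.4e-22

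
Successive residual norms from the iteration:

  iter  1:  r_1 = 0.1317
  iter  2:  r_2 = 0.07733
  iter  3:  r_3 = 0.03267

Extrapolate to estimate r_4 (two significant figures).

8.1e-3

First estimate the order: p ≈ ln(r_3/r_2) / ln(r_2/r_1) = ln(0.03267/0.07733)/ln(0.07733/0.1317) = ln(0.422475)/ln(0.587168) ≈ 1.6182.
Then r_4 ≈ r_3·(r_3/r_2)^p = 0.03267·(0.422475)^1.6182 = 0.03267·0.248011 ≈ 0.008103.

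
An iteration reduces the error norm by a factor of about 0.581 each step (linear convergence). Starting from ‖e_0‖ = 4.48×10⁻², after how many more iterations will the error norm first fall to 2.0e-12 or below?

After k steps, ‖e_k‖ ≈ 4.48×10⁻²·0.581^k.
Need 0.581^k ≤ 2.0e-12/4.48×10⁻² = 4.46429e-11.
k ≥ ln(4.46429e-11)/ln(0.581) = -23.8323/-0.54300 = 43.890.
Smallest integer k = 44.

44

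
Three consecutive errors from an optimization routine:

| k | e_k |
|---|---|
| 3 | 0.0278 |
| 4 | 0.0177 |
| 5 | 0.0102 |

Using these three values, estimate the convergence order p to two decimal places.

p ≈ ln(e_5/e_4) / ln(e_4/e_3)
  = ln(0.0102/0.0177) / ln(0.0177/0.0278)
  = ln(0.576271) / ln(0.636691)
  = -0.55118 / -0.45147 ≈ 1.22086

1.22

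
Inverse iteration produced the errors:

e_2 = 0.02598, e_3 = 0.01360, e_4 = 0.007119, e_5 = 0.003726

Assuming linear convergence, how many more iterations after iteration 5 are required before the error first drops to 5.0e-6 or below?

Rate ρ ≈ e_5/e_4 = 0.003726/0.007119 = 0.5234.
After j more steps, e_{5+j} ≈ 0.003726·ρ^j; need ρ^j ≤ 5.0e-6/0.003726 = 0.00134192.
j ≥ ln(0.00134192)/ln(0.5234) = -6.6137/-0.64741 = 10.216.
So 11 more iterations are needed.

11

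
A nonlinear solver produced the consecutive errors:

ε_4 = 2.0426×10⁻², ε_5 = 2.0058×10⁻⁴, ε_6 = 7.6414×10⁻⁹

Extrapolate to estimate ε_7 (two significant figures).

First estimate the order: p ≈ ln(ε_6/ε_5) / ln(ε_5/ε_4) = ln(7.6414×10⁻⁹/2.0058×10⁻⁴)/ln(2.0058×10⁻⁴/2.0426×10⁻²) = ln(3.80965e-05)/ln(0.00981984) ≈ 2.2009.
Then ε_7 ≈ ε_6·(ε_6/ε_5)^p = 7.6414×10⁻⁹·(3.80965e-05)^2.2009 = 7.6414×10⁻⁹·1.87919e-10 ≈ 1.436e-18.

1.4e-18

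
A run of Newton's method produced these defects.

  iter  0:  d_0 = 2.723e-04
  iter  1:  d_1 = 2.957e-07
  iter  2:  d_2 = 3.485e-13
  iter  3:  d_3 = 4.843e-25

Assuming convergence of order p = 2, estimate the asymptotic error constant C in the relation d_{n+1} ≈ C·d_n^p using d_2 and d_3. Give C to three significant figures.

C ≈ d_3 / d_2^2
  = 4.843e-25 / (3.485e-13)^2
  = 4.843e-25 / 1.21452e-25 ≈ 3.9876

3.99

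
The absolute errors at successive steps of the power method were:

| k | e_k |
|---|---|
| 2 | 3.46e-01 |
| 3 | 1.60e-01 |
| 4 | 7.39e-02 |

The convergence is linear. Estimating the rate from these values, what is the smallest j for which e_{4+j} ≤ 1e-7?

Rate ρ ≈ e_4/e_3 = 7.39e-02/1.60e-01 = 0.4619.
After j more steps, e_{4+j} ≈ 7.39e-02·ρ^j; need ρ^j ≤ 1e-7/7.39e-02 = 1.35318e-06.
j ≥ ln(1.35318e-06)/ln(0.4619) = -13.5131/-0.77241 = 17.495.
So 18 more iterations are needed.

18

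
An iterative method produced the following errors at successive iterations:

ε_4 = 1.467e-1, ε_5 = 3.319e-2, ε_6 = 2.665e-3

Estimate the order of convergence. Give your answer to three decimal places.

p ≈ ln(ε_6/ε_5) / ln(ε_5/ε_4)
  = ln(2.665e-3/3.319e-2) / ln(3.319e-2/1.467e-1)
  = ln(0.0802953) / ln(0.226244)
  = -2.522044 / -1.486141 ≈ 1.697042

1.697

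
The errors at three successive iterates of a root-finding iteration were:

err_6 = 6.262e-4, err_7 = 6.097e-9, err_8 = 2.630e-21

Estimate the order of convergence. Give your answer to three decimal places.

p ≈ ln(err_8/err_7) / ln(err_7/err_6)
  = ln(2.630e-21/6.097e-9) / ln(6.097e-9/6.262e-4)
  = ln(4.3136e-13) / ln(9.73651e-06)
  = -28.471833 / -11.539628 ≈ 2.467309

2.467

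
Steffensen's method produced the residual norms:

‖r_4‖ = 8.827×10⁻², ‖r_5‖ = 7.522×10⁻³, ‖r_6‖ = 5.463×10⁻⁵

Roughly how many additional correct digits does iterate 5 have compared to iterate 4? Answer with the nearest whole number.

1

Digits gained ≈ log₁₀(‖r_4‖/‖r_5‖) = log₁₀(8.827×10⁻²/7.522×10⁻³) = log₁₀(11.7349) ≈ 1.069.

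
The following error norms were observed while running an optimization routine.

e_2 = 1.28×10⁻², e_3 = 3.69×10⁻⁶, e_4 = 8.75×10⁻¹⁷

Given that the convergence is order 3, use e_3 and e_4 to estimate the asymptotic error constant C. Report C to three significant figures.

1.74

C ≈ e_4 / e_3^3
  = 8.75×10⁻¹⁷ / (3.69×10⁻⁶)^3
  = 8.75×10⁻¹⁷ / 5.02434e-17 ≈ 1.7415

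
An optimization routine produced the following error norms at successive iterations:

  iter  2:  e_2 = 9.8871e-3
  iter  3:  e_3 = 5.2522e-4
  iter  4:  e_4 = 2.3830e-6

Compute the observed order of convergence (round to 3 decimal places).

p ≈ ln(e_4/e_3) / ln(e_3/e_2)
  = ln(2.3830e-6/5.2522e-4) / ln(5.2522e-4/9.8871e-3)
  = ln(0.00453715) / ln(0.0531217)
  = -5.395456 / -2.935170 ≈ 1.838209

1.838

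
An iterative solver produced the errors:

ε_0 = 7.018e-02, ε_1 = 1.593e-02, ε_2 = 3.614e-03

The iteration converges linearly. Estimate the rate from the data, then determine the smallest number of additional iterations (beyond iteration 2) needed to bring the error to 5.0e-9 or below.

Rate ρ ≈ ε_2/ε_1 = 3.614e-03/1.593e-02 = 0.2269.
After j more steps, ε_{2+j} ≈ 3.614e-03·ρ^j; need ρ^j ≤ 5.0e-9/3.614e-03 = 1.38351e-06.
j ≥ ln(1.38351e-06)/ln(0.2269) = -13.4909/-1.48325 = 9.095.
So 10 more iterations are needed.

10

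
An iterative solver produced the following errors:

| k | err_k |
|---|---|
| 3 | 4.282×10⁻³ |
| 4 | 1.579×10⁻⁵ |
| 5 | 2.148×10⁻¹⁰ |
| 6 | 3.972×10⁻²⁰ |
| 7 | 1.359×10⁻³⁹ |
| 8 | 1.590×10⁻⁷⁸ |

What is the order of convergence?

Consecutive ratios: err_8/err_7 = 1.590×10⁻⁷⁸/1.359×10⁻³⁹ = 1.16998e-39, err_7/err_6 = 1.359×10⁻³⁹/3.972×10⁻²⁰ = 3.42145e-20.
p ≈ ln(1.16998e-39)/ln(3.42145e-20) = -89.6438/-44.8216 ≈ 2.00.
So the convergence is quadratic (order 2).

2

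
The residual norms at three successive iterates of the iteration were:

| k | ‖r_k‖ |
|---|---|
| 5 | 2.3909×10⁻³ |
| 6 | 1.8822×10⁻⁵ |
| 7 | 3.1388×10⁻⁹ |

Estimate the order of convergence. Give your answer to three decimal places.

p ≈ ln(‖r_7‖/‖r_6‖) / ln(‖r_6‖/‖r_5‖)
  = ln(3.1388×10⁻⁹/1.8822×10⁻⁵) / ln(1.8822×10⁻⁵/2.3909×10⁻³)
  = ln(0.000166762) / ln(0.00787235)
  = -8.698943 / -4.844399 ≈ 1.795670

1.796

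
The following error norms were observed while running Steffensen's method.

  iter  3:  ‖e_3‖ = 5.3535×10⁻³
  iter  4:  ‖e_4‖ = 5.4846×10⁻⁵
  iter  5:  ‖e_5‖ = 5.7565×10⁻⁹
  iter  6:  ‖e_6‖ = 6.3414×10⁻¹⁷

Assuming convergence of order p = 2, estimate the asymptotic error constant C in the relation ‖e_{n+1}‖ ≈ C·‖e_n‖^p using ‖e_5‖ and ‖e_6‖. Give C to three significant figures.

C ≈ ‖e_6‖ / ‖e_5‖^2
  = 6.3414×10⁻¹⁷ / (5.7565×10⁻⁹)^2
  = 6.3414×10⁻¹⁷ / 3.31373e-17 ≈ 1.9137

1.91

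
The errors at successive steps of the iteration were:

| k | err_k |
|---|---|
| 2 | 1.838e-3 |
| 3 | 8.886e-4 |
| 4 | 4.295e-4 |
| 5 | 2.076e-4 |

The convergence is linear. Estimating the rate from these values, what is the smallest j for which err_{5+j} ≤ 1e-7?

Rate ρ ≈ err_5/err_4 = 2.076e-4/4.295e-4 = 0.4834.
After j more steps, err_{5+j} ≈ 2.076e-4·ρ^j; need ρ^j ≤ 1e-7/2.076e-4 = 0.000481696.
j ≥ ln(0.000481696)/ln(0.4834) = -7.6382/-0.72691 = 10.508.
So 11 more iterations are needed.

11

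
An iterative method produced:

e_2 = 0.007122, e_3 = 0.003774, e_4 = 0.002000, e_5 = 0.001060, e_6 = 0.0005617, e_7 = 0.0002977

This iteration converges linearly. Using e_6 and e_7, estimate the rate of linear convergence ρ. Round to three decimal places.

0.530

ρ ≈ e_7/e_6 = 0.0002977/0.0005617 = 0.53000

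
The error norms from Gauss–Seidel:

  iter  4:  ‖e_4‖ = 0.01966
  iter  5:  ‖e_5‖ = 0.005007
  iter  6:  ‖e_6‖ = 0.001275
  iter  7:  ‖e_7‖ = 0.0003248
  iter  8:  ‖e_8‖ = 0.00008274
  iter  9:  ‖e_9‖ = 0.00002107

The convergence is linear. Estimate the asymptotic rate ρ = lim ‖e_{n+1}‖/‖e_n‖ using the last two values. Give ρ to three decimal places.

ρ ≈ ‖e_9‖/‖e_8‖ = 0.00002107/0.00008274 = 0.25465

0.255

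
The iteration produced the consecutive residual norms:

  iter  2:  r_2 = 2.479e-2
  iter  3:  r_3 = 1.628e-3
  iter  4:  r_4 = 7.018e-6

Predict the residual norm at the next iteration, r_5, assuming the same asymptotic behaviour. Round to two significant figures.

First estimate the order: p ≈ ln(r_4/r_3) / ln(r_3/r_2) = ln(7.018e-6/1.628e-3)/ln(1.628e-3/2.479e-2) = ln(0.00431081)/ln(0.0656716) ≈ 2.0002.
Then r_5 ≈ r_4·(r_4/r_3)^p = 7.018e-6·(0.00431081)^2.0002 = 7.018e-6·1.85629e-05 ≈ 1.303e-10.

1.3e-10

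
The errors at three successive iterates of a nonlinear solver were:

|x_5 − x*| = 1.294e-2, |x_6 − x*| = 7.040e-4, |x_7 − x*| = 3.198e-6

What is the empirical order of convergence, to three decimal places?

1.853

p ≈ ln(|x_7 − x*|/|x_6 − x*|) / ln(|x_6 − x*|/|x_5 − x*|)
  = ln(3.198e-6/7.040e-4) / ln(7.040e-4/1.294e-2)
  = ln(0.00454261) / ln(0.0544049)
  = -5.394254 / -2.911301 ≈ 1.852867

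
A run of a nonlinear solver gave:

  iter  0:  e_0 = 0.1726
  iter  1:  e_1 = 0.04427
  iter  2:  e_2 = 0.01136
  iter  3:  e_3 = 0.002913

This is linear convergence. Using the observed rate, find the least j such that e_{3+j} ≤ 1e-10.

Rate ρ ≈ e_3/e_2 = 0.002913/0.01136 = 0.2564.
After j more steps, e_{3+j} ≈ 0.002913·ρ^j; need ρ^j ≤ 1e-10/0.002913 = 3.43289e-08.
j ≥ ln(3.43289e-08)/ln(0.2564) = -17.1873/-1.36102 = 12.628.
So 13 more iterations are needed.

13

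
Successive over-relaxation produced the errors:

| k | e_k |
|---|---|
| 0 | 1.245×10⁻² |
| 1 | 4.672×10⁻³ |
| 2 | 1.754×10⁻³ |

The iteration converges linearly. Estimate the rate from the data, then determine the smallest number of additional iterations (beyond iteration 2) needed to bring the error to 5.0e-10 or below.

16

Rate ρ ≈ e_2/e_1 = 1.754×10⁻³/4.672×10⁻³ = 0.3754.
After j more steps, e_{2+j} ≈ 1.754×10⁻³·ρ^j; need ρ^j ≤ 5.0e-10/1.754×10⁻³ = 2.85063e-07.
j ≥ ln(2.85063e-07)/ln(0.3754) = -15.0706/-0.97976 = 15.382.
So 16 more iterations are needed.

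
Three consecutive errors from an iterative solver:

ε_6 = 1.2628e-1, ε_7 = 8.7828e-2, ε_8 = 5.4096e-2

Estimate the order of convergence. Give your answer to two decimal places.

p ≈ ln(ε_8/ε_7) / ln(ε_7/ε_6)
  = ln(5.4096e-2/8.7828e-2) / ln(8.7828e-2/1.2628e-1)
  = ln(0.615931) / ln(0.695502)
  = -0.48462 / -0.36312 ≈ 1.33460

1.33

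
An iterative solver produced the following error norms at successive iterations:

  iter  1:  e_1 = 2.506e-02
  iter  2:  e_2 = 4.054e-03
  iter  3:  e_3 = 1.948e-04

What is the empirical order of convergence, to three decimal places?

p ≈ ln(e_3/e_2) / ln(e_2/e_1)
  = ln(1.948e-04/4.054e-03) / ln(4.054e-03/2.506e-02)
  = ln(0.0480513) / ln(0.161772)
  = -3.035486 / -1.821567 ≈ 1.666415

1.666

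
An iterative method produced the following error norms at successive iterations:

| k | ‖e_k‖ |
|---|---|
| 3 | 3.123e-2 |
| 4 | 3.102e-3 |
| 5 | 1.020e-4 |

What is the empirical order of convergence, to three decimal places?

1.479

p ≈ ln(‖e_5‖/‖e_4‖) / ln(‖e_4‖/‖e_3‖)
  = ln(1.020e-4/3.102e-3) / ln(3.102e-3/3.123e-2)
  = ln(0.032882) / ln(0.0993276)
  = -3.414830 / -2.309332 ≈ 1.478709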